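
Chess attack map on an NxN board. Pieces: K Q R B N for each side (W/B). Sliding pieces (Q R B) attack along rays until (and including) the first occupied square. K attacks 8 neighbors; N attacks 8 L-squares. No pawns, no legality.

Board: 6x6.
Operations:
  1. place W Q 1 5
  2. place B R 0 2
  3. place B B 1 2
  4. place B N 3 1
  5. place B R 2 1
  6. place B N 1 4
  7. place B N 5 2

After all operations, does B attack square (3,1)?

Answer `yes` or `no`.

Answer: yes

Derivation:
Op 1: place WQ@(1,5)
Op 2: place BR@(0,2)
Op 3: place BB@(1,2)
Op 4: place BN@(3,1)
Op 5: place BR@(2,1)
Op 6: place BN@(1,4)
Op 7: place BN@(5,2)
Per-piece attacks for B:
  BR@(0,2): attacks (0,3) (0,4) (0,5) (0,1) (0,0) (1,2) [ray(1,0) blocked at (1,2)]
  BB@(1,2): attacks (2,3) (3,4) (4,5) (2,1) (0,3) (0,1) [ray(1,-1) blocked at (2,1)]
  BN@(1,4): attacks (3,5) (2,2) (3,3) (0,2)
  BR@(2,1): attacks (2,2) (2,3) (2,4) (2,5) (2,0) (3,1) (1,1) (0,1) [ray(1,0) blocked at (3,1)]
  BN@(3,1): attacks (4,3) (5,2) (2,3) (1,2) (5,0) (1,0)
  BN@(5,2): attacks (4,4) (3,3) (4,0) (3,1)
B attacks (3,1): yes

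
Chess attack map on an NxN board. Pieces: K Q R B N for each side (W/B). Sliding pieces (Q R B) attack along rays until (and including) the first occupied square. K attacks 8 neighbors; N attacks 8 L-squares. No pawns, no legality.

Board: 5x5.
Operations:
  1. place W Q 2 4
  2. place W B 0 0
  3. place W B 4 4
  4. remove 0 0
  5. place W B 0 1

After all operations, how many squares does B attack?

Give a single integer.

Op 1: place WQ@(2,4)
Op 2: place WB@(0,0)
Op 3: place WB@(4,4)
Op 4: remove (0,0)
Op 5: place WB@(0,1)
Per-piece attacks for B:
Union (0 distinct): (none)

Answer: 0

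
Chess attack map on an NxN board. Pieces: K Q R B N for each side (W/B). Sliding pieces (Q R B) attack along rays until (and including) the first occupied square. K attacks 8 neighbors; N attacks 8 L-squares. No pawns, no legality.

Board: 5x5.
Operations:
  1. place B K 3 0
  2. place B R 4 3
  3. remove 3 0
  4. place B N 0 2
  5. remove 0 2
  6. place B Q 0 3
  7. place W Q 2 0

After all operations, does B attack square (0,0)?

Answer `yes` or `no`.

Answer: yes

Derivation:
Op 1: place BK@(3,0)
Op 2: place BR@(4,3)
Op 3: remove (3,0)
Op 4: place BN@(0,2)
Op 5: remove (0,2)
Op 6: place BQ@(0,3)
Op 7: place WQ@(2,0)
Per-piece attacks for B:
  BQ@(0,3): attacks (0,4) (0,2) (0,1) (0,0) (1,3) (2,3) (3,3) (4,3) (1,4) (1,2) (2,1) (3,0) [ray(1,0) blocked at (4,3)]
  BR@(4,3): attacks (4,4) (4,2) (4,1) (4,0) (3,3) (2,3) (1,3) (0,3) [ray(-1,0) blocked at (0,3)]
B attacks (0,0): yes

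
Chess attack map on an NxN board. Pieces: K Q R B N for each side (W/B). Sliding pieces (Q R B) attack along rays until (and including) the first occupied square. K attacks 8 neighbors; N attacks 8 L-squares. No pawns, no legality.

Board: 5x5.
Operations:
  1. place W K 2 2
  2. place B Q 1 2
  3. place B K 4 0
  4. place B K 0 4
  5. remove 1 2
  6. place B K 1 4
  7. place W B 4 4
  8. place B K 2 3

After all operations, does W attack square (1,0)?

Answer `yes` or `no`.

Op 1: place WK@(2,2)
Op 2: place BQ@(1,2)
Op 3: place BK@(4,0)
Op 4: place BK@(0,4)
Op 5: remove (1,2)
Op 6: place BK@(1,4)
Op 7: place WB@(4,4)
Op 8: place BK@(2,3)
Per-piece attacks for W:
  WK@(2,2): attacks (2,3) (2,1) (3,2) (1,2) (3,3) (3,1) (1,3) (1,1)
  WB@(4,4): attacks (3,3) (2,2) [ray(-1,-1) blocked at (2,2)]
W attacks (1,0): no

Answer: no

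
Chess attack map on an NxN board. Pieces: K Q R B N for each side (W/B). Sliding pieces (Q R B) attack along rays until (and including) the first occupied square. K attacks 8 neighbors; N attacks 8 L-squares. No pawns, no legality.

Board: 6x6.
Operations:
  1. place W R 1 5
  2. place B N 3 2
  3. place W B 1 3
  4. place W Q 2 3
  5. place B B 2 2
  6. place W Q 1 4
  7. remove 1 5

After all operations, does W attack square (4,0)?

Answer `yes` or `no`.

Op 1: place WR@(1,5)
Op 2: place BN@(3,2)
Op 3: place WB@(1,3)
Op 4: place WQ@(2,3)
Op 5: place BB@(2,2)
Op 6: place WQ@(1,4)
Op 7: remove (1,5)
Per-piece attacks for W:
  WB@(1,3): attacks (2,4) (3,5) (2,2) (0,4) (0,2) [ray(1,-1) blocked at (2,2)]
  WQ@(1,4): attacks (1,5) (1,3) (2,4) (3,4) (4,4) (5,4) (0,4) (2,5) (2,3) (0,5) (0,3) [ray(0,-1) blocked at (1,3); ray(1,-1) blocked at (2,3)]
  WQ@(2,3): attacks (2,4) (2,5) (2,2) (3,3) (4,3) (5,3) (1,3) (3,4) (4,5) (3,2) (1,4) (1,2) (0,1) [ray(0,-1) blocked at (2,2); ray(-1,0) blocked at (1,3); ray(1,-1) blocked at (3,2); ray(-1,1) blocked at (1,4)]
W attacks (4,0): no

Answer: no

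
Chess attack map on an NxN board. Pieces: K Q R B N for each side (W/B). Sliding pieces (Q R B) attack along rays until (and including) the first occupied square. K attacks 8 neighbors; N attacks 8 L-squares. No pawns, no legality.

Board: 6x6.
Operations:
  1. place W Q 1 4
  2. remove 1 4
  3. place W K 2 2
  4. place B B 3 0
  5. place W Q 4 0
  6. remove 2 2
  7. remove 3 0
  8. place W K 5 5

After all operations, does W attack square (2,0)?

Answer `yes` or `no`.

Answer: yes

Derivation:
Op 1: place WQ@(1,4)
Op 2: remove (1,4)
Op 3: place WK@(2,2)
Op 4: place BB@(3,0)
Op 5: place WQ@(4,0)
Op 6: remove (2,2)
Op 7: remove (3,0)
Op 8: place WK@(5,5)
Per-piece attacks for W:
  WQ@(4,0): attacks (4,1) (4,2) (4,3) (4,4) (4,5) (5,0) (3,0) (2,0) (1,0) (0,0) (5,1) (3,1) (2,2) (1,3) (0,4)
  WK@(5,5): attacks (5,4) (4,5) (4,4)
W attacks (2,0): yes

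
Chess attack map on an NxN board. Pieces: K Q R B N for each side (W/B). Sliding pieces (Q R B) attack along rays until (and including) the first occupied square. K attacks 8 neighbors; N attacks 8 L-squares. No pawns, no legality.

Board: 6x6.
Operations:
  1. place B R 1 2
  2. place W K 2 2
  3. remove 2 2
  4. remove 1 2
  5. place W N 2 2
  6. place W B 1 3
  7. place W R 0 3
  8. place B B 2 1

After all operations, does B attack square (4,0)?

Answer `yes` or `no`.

Op 1: place BR@(1,2)
Op 2: place WK@(2,2)
Op 3: remove (2,2)
Op 4: remove (1,2)
Op 5: place WN@(2,2)
Op 6: place WB@(1,3)
Op 7: place WR@(0,3)
Op 8: place BB@(2,1)
Per-piece attacks for B:
  BB@(2,1): attacks (3,2) (4,3) (5,4) (3,0) (1,2) (0,3) (1,0) [ray(-1,1) blocked at (0,3)]
B attacks (4,0): no

Answer: no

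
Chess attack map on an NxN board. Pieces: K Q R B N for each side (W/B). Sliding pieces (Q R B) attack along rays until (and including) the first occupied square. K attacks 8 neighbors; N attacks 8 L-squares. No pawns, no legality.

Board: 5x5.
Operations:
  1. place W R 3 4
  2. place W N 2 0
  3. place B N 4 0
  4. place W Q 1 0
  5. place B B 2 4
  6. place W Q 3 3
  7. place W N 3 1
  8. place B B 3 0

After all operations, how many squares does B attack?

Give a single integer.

Op 1: place WR@(3,4)
Op 2: place WN@(2,0)
Op 3: place BN@(4,0)
Op 4: place WQ@(1,0)
Op 5: place BB@(2,4)
Op 6: place WQ@(3,3)
Op 7: place WN@(3,1)
Op 8: place BB@(3,0)
Per-piece attacks for B:
  BB@(2,4): attacks (3,3) (1,3) (0,2) [ray(1,-1) blocked at (3,3)]
  BB@(3,0): attacks (4,1) (2,1) (1,2) (0,3)
  BN@(4,0): attacks (3,2) (2,1)
Union (8 distinct): (0,2) (0,3) (1,2) (1,3) (2,1) (3,2) (3,3) (4,1)

Answer: 8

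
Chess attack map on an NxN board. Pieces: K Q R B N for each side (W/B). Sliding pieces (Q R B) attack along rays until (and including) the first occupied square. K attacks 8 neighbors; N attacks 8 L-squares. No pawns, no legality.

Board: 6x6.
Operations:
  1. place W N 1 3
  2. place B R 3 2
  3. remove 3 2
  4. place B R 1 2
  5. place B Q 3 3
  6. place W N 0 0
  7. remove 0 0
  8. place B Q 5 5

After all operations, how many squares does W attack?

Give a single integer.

Op 1: place WN@(1,3)
Op 2: place BR@(3,2)
Op 3: remove (3,2)
Op 4: place BR@(1,2)
Op 5: place BQ@(3,3)
Op 6: place WN@(0,0)
Op 7: remove (0,0)
Op 8: place BQ@(5,5)
Per-piece attacks for W:
  WN@(1,3): attacks (2,5) (3,4) (0,5) (2,1) (3,2) (0,1)
Union (6 distinct): (0,1) (0,5) (2,1) (2,5) (3,2) (3,4)

Answer: 6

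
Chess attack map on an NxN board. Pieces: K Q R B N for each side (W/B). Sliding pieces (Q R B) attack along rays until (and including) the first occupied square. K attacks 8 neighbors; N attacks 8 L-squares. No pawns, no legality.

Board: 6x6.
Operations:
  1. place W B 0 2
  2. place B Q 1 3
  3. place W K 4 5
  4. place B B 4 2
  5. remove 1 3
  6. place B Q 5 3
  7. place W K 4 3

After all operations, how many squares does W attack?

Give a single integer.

Answer: 14

Derivation:
Op 1: place WB@(0,2)
Op 2: place BQ@(1,3)
Op 3: place WK@(4,5)
Op 4: place BB@(4,2)
Op 5: remove (1,3)
Op 6: place BQ@(5,3)
Op 7: place WK@(4,3)
Per-piece attacks for W:
  WB@(0,2): attacks (1,3) (2,4) (3,5) (1,1) (2,0)
  WK@(4,3): attacks (4,4) (4,2) (5,3) (3,3) (5,4) (5,2) (3,4) (3,2)
  WK@(4,5): attacks (4,4) (5,5) (3,5) (5,4) (3,4)
Union (14 distinct): (1,1) (1,3) (2,0) (2,4) (3,2) (3,3) (3,4) (3,5) (4,2) (4,4) (5,2) (5,3) (5,4) (5,5)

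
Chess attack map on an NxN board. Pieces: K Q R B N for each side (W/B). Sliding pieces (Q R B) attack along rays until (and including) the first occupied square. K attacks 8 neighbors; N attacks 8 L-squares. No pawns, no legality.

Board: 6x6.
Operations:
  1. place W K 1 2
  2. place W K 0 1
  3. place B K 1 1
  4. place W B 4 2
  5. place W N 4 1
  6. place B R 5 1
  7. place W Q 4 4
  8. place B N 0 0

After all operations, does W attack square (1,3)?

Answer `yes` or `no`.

Op 1: place WK@(1,2)
Op 2: place WK@(0,1)
Op 3: place BK@(1,1)
Op 4: place WB@(4,2)
Op 5: place WN@(4,1)
Op 6: place BR@(5,1)
Op 7: place WQ@(4,4)
Op 8: place BN@(0,0)
Per-piece attacks for W:
  WK@(0,1): attacks (0,2) (0,0) (1,1) (1,2) (1,0)
  WK@(1,2): attacks (1,3) (1,1) (2,2) (0,2) (2,3) (2,1) (0,3) (0,1)
  WN@(4,1): attacks (5,3) (3,3) (2,2) (2,0)
  WB@(4,2): attacks (5,3) (5,1) (3,3) (2,4) (1,5) (3,1) (2,0) [ray(1,-1) blocked at (5,1)]
  WQ@(4,4): attacks (4,5) (4,3) (4,2) (5,4) (3,4) (2,4) (1,4) (0,4) (5,5) (5,3) (3,5) (3,3) (2,2) (1,1) [ray(0,-1) blocked at (4,2); ray(-1,-1) blocked at (1,1)]
W attacks (1,3): yes

Answer: yes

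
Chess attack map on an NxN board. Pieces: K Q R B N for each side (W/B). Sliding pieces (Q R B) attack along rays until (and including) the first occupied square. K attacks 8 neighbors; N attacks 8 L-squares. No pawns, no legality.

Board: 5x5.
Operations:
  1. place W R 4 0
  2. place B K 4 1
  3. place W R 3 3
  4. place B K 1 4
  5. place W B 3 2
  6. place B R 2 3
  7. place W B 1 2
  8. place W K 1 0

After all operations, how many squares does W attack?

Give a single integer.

Op 1: place WR@(4,0)
Op 2: place BK@(4,1)
Op 3: place WR@(3,3)
Op 4: place BK@(1,4)
Op 5: place WB@(3,2)
Op 6: place BR@(2,3)
Op 7: place WB@(1,2)
Op 8: place WK@(1,0)
Per-piece attacks for W:
  WK@(1,0): attacks (1,1) (2,0) (0,0) (2,1) (0,1)
  WB@(1,2): attacks (2,3) (2,1) (3,0) (0,3) (0,1) [ray(1,1) blocked at (2,3)]
  WB@(3,2): attacks (4,3) (4,1) (2,3) (2,1) (1,0) [ray(1,-1) blocked at (4,1); ray(-1,1) blocked at (2,3); ray(-1,-1) blocked at (1,0)]
  WR@(3,3): attacks (3,4) (3,2) (4,3) (2,3) [ray(0,-1) blocked at (3,2); ray(-1,0) blocked at (2,3)]
  WR@(4,0): attacks (4,1) (3,0) (2,0) (1,0) [ray(0,1) blocked at (4,1); ray(-1,0) blocked at (1,0)]
Union (13 distinct): (0,0) (0,1) (0,3) (1,0) (1,1) (2,0) (2,1) (2,3) (3,0) (3,2) (3,4) (4,1) (4,3)

Answer: 13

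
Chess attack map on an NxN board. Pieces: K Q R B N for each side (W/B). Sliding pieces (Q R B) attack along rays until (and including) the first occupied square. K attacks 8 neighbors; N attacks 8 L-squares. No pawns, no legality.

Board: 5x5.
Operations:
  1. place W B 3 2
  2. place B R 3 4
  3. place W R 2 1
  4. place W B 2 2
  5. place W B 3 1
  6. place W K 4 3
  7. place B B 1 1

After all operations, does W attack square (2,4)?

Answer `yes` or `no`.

Answer: no

Derivation:
Op 1: place WB@(3,2)
Op 2: place BR@(3,4)
Op 3: place WR@(2,1)
Op 4: place WB@(2,2)
Op 5: place WB@(3,1)
Op 6: place WK@(4,3)
Op 7: place BB@(1,1)
Per-piece attacks for W:
  WR@(2,1): attacks (2,2) (2,0) (3,1) (1,1) [ray(0,1) blocked at (2,2); ray(1,0) blocked at (3,1); ray(-1,0) blocked at (1,1)]
  WB@(2,2): attacks (3,3) (4,4) (3,1) (1,3) (0,4) (1,1) [ray(1,-1) blocked at (3,1); ray(-1,-1) blocked at (1,1)]
  WB@(3,1): attacks (4,2) (4,0) (2,2) (2,0) [ray(-1,1) blocked at (2,2)]
  WB@(3,2): attacks (4,3) (4,1) (2,3) (1,4) (2,1) [ray(1,1) blocked at (4,3); ray(-1,-1) blocked at (2,1)]
  WK@(4,3): attacks (4,4) (4,2) (3,3) (3,4) (3,2)
W attacks (2,4): no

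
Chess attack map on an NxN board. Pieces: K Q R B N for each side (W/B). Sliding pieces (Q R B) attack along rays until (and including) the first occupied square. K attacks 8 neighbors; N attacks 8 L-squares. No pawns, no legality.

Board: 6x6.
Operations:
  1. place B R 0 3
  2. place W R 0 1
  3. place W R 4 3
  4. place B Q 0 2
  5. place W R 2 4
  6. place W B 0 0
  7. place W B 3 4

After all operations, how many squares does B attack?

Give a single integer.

Op 1: place BR@(0,3)
Op 2: place WR@(0,1)
Op 3: place WR@(4,3)
Op 4: place BQ@(0,2)
Op 5: place WR@(2,4)
Op 6: place WB@(0,0)
Op 7: place WB@(3,4)
Per-piece attacks for B:
  BQ@(0,2): attacks (0,3) (0,1) (1,2) (2,2) (3,2) (4,2) (5,2) (1,3) (2,4) (1,1) (2,0) [ray(0,1) blocked at (0,3); ray(0,-1) blocked at (0,1); ray(1,1) blocked at (2,4)]
  BR@(0,3): attacks (0,4) (0,5) (0,2) (1,3) (2,3) (3,3) (4,3) [ray(0,-1) blocked at (0,2); ray(1,0) blocked at (4,3)]
Union (17 distinct): (0,1) (0,2) (0,3) (0,4) (0,5) (1,1) (1,2) (1,3) (2,0) (2,2) (2,3) (2,4) (3,2) (3,3) (4,2) (4,3) (5,2)

Answer: 17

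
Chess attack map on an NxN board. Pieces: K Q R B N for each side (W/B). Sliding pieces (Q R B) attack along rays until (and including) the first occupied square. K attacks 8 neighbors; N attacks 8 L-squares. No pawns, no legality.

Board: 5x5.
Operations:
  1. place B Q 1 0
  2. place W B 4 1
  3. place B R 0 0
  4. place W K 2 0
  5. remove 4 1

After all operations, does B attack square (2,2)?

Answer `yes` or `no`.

Op 1: place BQ@(1,0)
Op 2: place WB@(4,1)
Op 3: place BR@(0,0)
Op 4: place WK@(2,0)
Op 5: remove (4,1)
Per-piece attacks for B:
  BR@(0,0): attacks (0,1) (0,2) (0,3) (0,4) (1,0) [ray(1,0) blocked at (1,0)]
  BQ@(1,0): attacks (1,1) (1,2) (1,3) (1,4) (2,0) (0,0) (2,1) (3,2) (4,3) (0,1) [ray(1,0) blocked at (2,0); ray(-1,0) blocked at (0,0)]
B attacks (2,2): no

Answer: no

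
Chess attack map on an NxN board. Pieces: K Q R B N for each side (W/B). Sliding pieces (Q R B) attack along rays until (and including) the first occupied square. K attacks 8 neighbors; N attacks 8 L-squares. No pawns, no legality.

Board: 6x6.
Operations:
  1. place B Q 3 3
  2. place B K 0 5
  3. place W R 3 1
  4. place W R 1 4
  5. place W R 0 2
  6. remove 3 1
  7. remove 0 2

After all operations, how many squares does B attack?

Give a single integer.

Op 1: place BQ@(3,3)
Op 2: place BK@(0,5)
Op 3: place WR@(3,1)
Op 4: place WR@(1,4)
Op 5: place WR@(0,2)
Op 6: remove (3,1)
Op 7: remove (0,2)
Per-piece attacks for B:
  BK@(0,5): attacks (0,4) (1,5) (1,4)
  BQ@(3,3): attacks (3,4) (3,5) (3,2) (3,1) (3,0) (4,3) (5,3) (2,3) (1,3) (0,3) (4,4) (5,5) (4,2) (5,1) (2,4) (1,5) (2,2) (1,1) (0,0)
Union (21 distinct): (0,0) (0,3) (0,4) (1,1) (1,3) (1,4) (1,5) (2,2) (2,3) (2,4) (3,0) (3,1) (3,2) (3,4) (3,5) (4,2) (4,3) (4,4) (5,1) (5,3) (5,5)

Answer: 21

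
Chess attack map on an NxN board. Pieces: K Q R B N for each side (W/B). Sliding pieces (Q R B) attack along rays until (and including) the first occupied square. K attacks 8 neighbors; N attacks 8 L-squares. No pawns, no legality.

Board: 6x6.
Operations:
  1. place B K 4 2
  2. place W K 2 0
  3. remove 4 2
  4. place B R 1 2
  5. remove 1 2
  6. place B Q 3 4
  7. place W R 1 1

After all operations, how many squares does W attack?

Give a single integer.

Op 1: place BK@(4,2)
Op 2: place WK@(2,0)
Op 3: remove (4,2)
Op 4: place BR@(1,2)
Op 5: remove (1,2)
Op 6: place BQ@(3,4)
Op 7: place WR@(1,1)
Per-piece attacks for W:
  WR@(1,1): attacks (1,2) (1,3) (1,4) (1,5) (1,0) (2,1) (3,1) (4,1) (5,1) (0,1)
  WK@(2,0): attacks (2,1) (3,0) (1,0) (3,1) (1,1)
Union (12 distinct): (0,1) (1,0) (1,1) (1,2) (1,3) (1,4) (1,5) (2,1) (3,0) (3,1) (4,1) (5,1)

Answer: 12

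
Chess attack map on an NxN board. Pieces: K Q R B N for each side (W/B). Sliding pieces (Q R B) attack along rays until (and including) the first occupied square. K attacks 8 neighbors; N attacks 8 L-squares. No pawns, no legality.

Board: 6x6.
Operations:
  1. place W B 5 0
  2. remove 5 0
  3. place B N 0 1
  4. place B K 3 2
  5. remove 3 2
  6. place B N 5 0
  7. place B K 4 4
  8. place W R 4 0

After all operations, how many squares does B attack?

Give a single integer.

Op 1: place WB@(5,0)
Op 2: remove (5,0)
Op 3: place BN@(0,1)
Op 4: place BK@(3,2)
Op 5: remove (3,2)
Op 6: place BN@(5,0)
Op 7: place BK@(4,4)
Op 8: place WR@(4,0)
Per-piece attacks for B:
  BN@(0,1): attacks (1,3) (2,2) (2,0)
  BK@(4,4): attacks (4,5) (4,3) (5,4) (3,4) (5,5) (5,3) (3,5) (3,3)
  BN@(5,0): attacks (4,2) (3,1)
Union (13 distinct): (1,3) (2,0) (2,2) (3,1) (3,3) (3,4) (3,5) (4,2) (4,3) (4,5) (5,3) (5,4) (5,5)

Answer: 13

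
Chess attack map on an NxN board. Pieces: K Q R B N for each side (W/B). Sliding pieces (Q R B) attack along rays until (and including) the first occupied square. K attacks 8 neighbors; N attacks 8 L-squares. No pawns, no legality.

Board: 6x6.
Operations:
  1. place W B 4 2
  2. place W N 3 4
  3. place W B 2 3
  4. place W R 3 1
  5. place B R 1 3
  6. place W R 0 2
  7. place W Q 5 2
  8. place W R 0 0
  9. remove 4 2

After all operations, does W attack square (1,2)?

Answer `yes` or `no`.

Answer: yes

Derivation:
Op 1: place WB@(4,2)
Op 2: place WN@(3,4)
Op 3: place WB@(2,3)
Op 4: place WR@(3,1)
Op 5: place BR@(1,3)
Op 6: place WR@(0,2)
Op 7: place WQ@(5,2)
Op 8: place WR@(0,0)
Op 9: remove (4,2)
Per-piece attacks for W:
  WR@(0,0): attacks (0,1) (0,2) (1,0) (2,0) (3,0) (4,0) (5,0) [ray(0,1) blocked at (0,2)]
  WR@(0,2): attacks (0,3) (0,4) (0,5) (0,1) (0,0) (1,2) (2,2) (3,2) (4,2) (5,2) [ray(0,-1) blocked at (0,0); ray(1,0) blocked at (5,2)]
  WB@(2,3): attacks (3,4) (3,2) (4,1) (5,0) (1,4) (0,5) (1,2) (0,1) [ray(1,1) blocked at (3,4)]
  WR@(3,1): attacks (3,2) (3,3) (3,4) (3,0) (4,1) (5,1) (2,1) (1,1) (0,1) [ray(0,1) blocked at (3,4)]
  WN@(3,4): attacks (5,5) (1,5) (4,2) (5,3) (2,2) (1,3)
  WQ@(5,2): attacks (5,3) (5,4) (5,5) (5,1) (5,0) (4,2) (3,2) (2,2) (1,2) (0,2) (4,3) (3,4) (4,1) (3,0) [ray(-1,0) blocked at (0,2); ray(-1,1) blocked at (3,4)]
W attacks (1,2): yes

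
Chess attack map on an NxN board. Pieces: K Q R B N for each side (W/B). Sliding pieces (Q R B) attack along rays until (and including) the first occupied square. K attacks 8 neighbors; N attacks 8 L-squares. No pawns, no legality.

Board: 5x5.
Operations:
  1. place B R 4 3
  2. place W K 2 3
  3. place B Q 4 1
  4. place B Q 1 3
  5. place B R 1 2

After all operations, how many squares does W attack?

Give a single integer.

Op 1: place BR@(4,3)
Op 2: place WK@(2,3)
Op 3: place BQ@(4,1)
Op 4: place BQ@(1,3)
Op 5: place BR@(1,2)
Per-piece attacks for W:
  WK@(2,3): attacks (2,4) (2,2) (3,3) (1,3) (3,4) (3,2) (1,4) (1,2)
Union (8 distinct): (1,2) (1,3) (1,4) (2,2) (2,4) (3,2) (3,3) (3,4)

Answer: 8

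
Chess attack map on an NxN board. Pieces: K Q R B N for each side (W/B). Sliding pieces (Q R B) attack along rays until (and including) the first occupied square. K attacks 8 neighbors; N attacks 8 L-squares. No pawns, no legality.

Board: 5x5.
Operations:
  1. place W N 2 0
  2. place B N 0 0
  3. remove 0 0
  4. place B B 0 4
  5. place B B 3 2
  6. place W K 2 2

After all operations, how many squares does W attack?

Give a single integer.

Answer: 10

Derivation:
Op 1: place WN@(2,0)
Op 2: place BN@(0,0)
Op 3: remove (0,0)
Op 4: place BB@(0,4)
Op 5: place BB@(3,2)
Op 6: place WK@(2,2)
Per-piece attacks for W:
  WN@(2,0): attacks (3,2) (4,1) (1,2) (0,1)
  WK@(2,2): attacks (2,3) (2,1) (3,2) (1,2) (3,3) (3,1) (1,3) (1,1)
Union (10 distinct): (0,1) (1,1) (1,2) (1,3) (2,1) (2,3) (3,1) (3,2) (3,3) (4,1)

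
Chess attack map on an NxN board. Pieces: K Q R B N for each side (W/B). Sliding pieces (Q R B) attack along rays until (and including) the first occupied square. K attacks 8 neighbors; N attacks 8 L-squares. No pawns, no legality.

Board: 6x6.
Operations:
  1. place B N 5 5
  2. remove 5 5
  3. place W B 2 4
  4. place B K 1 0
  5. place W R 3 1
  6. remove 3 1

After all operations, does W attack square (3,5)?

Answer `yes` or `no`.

Answer: yes

Derivation:
Op 1: place BN@(5,5)
Op 2: remove (5,5)
Op 3: place WB@(2,4)
Op 4: place BK@(1,0)
Op 5: place WR@(3,1)
Op 6: remove (3,1)
Per-piece attacks for W:
  WB@(2,4): attacks (3,5) (3,3) (4,2) (5,1) (1,5) (1,3) (0,2)
W attacks (3,5): yes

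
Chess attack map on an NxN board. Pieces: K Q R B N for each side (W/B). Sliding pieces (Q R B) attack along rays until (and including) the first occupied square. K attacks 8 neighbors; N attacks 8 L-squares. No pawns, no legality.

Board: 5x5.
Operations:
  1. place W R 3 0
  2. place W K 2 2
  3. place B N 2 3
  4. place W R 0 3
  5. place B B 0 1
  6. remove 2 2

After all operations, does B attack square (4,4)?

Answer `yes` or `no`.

Op 1: place WR@(3,0)
Op 2: place WK@(2,2)
Op 3: place BN@(2,3)
Op 4: place WR@(0,3)
Op 5: place BB@(0,1)
Op 6: remove (2,2)
Per-piece attacks for B:
  BB@(0,1): attacks (1,2) (2,3) (1,0) [ray(1,1) blocked at (2,3)]
  BN@(2,3): attacks (4,4) (0,4) (3,1) (4,2) (1,1) (0,2)
B attacks (4,4): yes

Answer: yes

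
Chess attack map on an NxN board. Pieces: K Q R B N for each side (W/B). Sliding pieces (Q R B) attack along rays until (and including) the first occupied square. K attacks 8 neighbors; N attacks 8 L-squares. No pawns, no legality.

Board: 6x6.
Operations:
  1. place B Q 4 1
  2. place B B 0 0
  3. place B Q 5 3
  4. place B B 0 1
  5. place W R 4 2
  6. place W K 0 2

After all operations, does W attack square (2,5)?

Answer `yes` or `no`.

Answer: no

Derivation:
Op 1: place BQ@(4,1)
Op 2: place BB@(0,0)
Op 3: place BQ@(5,3)
Op 4: place BB@(0,1)
Op 5: place WR@(4,2)
Op 6: place WK@(0,2)
Per-piece attacks for W:
  WK@(0,2): attacks (0,3) (0,1) (1,2) (1,3) (1,1)
  WR@(4,2): attacks (4,3) (4,4) (4,5) (4,1) (5,2) (3,2) (2,2) (1,2) (0,2) [ray(0,-1) blocked at (4,1); ray(-1,0) blocked at (0,2)]
W attacks (2,5): no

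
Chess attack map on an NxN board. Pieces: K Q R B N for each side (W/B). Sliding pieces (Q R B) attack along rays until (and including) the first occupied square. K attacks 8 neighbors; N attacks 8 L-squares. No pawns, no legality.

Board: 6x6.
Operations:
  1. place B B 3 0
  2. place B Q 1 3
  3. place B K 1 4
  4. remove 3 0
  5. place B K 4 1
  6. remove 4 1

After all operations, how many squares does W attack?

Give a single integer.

Op 1: place BB@(3,0)
Op 2: place BQ@(1,3)
Op 3: place BK@(1,4)
Op 4: remove (3,0)
Op 5: place BK@(4,1)
Op 6: remove (4,1)
Per-piece attacks for W:
Union (0 distinct): (none)

Answer: 0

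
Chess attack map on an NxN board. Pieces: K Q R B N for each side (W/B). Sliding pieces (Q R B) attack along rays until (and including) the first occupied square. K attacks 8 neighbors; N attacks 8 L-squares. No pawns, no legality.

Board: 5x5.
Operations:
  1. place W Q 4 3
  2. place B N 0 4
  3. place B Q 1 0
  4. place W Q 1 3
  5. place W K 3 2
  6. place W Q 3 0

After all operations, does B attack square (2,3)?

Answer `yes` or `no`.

Answer: yes

Derivation:
Op 1: place WQ@(4,3)
Op 2: place BN@(0,4)
Op 3: place BQ@(1,0)
Op 4: place WQ@(1,3)
Op 5: place WK@(3,2)
Op 6: place WQ@(3,0)
Per-piece attacks for B:
  BN@(0,4): attacks (1,2) (2,3)
  BQ@(1,0): attacks (1,1) (1,2) (1,3) (2,0) (3,0) (0,0) (2,1) (3,2) (0,1) [ray(0,1) blocked at (1,3); ray(1,0) blocked at (3,0); ray(1,1) blocked at (3,2)]
B attacks (2,3): yes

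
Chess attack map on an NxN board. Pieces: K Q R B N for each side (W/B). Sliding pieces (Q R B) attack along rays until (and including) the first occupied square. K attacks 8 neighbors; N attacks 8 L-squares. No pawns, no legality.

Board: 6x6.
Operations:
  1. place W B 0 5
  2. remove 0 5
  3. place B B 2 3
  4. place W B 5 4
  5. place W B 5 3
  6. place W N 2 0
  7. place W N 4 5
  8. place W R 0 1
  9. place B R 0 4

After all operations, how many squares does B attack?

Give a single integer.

Op 1: place WB@(0,5)
Op 2: remove (0,5)
Op 3: place BB@(2,3)
Op 4: place WB@(5,4)
Op 5: place WB@(5,3)
Op 6: place WN@(2,0)
Op 7: place WN@(4,5)
Op 8: place WR@(0,1)
Op 9: place BR@(0,4)
Per-piece attacks for B:
  BR@(0,4): attacks (0,5) (0,3) (0,2) (0,1) (1,4) (2,4) (3,4) (4,4) (5,4) [ray(0,-1) blocked at (0,1); ray(1,0) blocked at (5,4)]
  BB@(2,3): attacks (3,4) (4,5) (3,2) (4,1) (5,0) (1,4) (0,5) (1,2) (0,1) [ray(1,1) blocked at (4,5); ray(-1,-1) blocked at (0,1)]
Union (14 distinct): (0,1) (0,2) (0,3) (0,5) (1,2) (1,4) (2,4) (3,2) (3,4) (4,1) (4,4) (4,5) (5,0) (5,4)

Answer: 14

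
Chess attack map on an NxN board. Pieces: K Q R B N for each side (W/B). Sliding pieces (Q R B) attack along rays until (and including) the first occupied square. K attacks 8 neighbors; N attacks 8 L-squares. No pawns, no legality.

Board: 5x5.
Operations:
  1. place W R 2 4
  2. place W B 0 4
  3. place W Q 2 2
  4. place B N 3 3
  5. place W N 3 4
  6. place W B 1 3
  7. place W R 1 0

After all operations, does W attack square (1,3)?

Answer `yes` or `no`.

Op 1: place WR@(2,4)
Op 2: place WB@(0,4)
Op 3: place WQ@(2,2)
Op 4: place BN@(3,3)
Op 5: place WN@(3,4)
Op 6: place WB@(1,3)
Op 7: place WR@(1,0)
Per-piece attacks for W:
  WB@(0,4): attacks (1,3) [ray(1,-1) blocked at (1,3)]
  WR@(1,0): attacks (1,1) (1,2) (1,3) (2,0) (3,0) (4,0) (0,0) [ray(0,1) blocked at (1,3)]
  WB@(1,3): attacks (2,4) (2,2) (0,4) (0,2) [ray(1,1) blocked at (2,4); ray(1,-1) blocked at (2,2); ray(-1,1) blocked at (0,4)]
  WQ@(2,2): attacks (2,3) (2,4) (2,1) (2,0) (3,2) (4,2) (1,2) (0,2) (3,3) (3,1) (4,0) (1,3) (1,1) (0,0) [ray(0,1) blocked at (2,4); ray(1,1) blocked at (3,3); ray(-1,1) blocked at (1,3)]
  WR@(2,4): attacks (2,3) (2,2) (3,4) (1,4) (0,4) [ray(0,-1) blocked at (2,2); ray(1,0) blocked at (3,4); ray(-1,0) blocked at (0,4)]
  WN@(3,4): attacks (4,2) (2,2) (1,3)
W attacks (1,3): yes

Answer: yes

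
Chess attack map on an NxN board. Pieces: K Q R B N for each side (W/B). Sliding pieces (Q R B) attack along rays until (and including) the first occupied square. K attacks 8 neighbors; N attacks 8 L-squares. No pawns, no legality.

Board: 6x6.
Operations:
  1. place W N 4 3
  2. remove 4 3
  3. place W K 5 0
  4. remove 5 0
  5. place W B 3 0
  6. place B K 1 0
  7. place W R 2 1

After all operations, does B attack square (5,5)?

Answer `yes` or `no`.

Op 1: place WN@(4,3)
Op 2: remove (4,3)
Op 3: place WK@(5,0)
Op 4: remove (5,0)
Op 5: place WB@(3,0)
Op 6: place BK@(1,0)
Op 7: place WR@(2,1)
Per-piece attacks for B:
  BK@(1,0): attacks (1,1) (2,0) (0,0) (2,1) (0,1)
B attacks (5,5): no

Answer: no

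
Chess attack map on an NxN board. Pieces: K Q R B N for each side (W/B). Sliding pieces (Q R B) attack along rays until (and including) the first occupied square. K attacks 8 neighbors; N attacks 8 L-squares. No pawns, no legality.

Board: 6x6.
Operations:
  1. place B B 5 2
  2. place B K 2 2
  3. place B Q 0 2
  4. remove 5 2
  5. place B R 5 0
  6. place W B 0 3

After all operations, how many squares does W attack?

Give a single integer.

Op 1: place BB@(5,2)
Op 2: place BK@(2,2)
Op 3: place BQ@(0,2)
Op 4: remove (5,2)
Op 5: place BR@(5,0)
Op 6: place WB@(0,3)
Per-piece attacks for W:
  WB@(0,3): attacks (1,4) (2,5) (1,2) (2,1) (3,0)
Union (5 distinct): (1,2) (1,4) (2,1) (2,5) (3,0)

Answer: 5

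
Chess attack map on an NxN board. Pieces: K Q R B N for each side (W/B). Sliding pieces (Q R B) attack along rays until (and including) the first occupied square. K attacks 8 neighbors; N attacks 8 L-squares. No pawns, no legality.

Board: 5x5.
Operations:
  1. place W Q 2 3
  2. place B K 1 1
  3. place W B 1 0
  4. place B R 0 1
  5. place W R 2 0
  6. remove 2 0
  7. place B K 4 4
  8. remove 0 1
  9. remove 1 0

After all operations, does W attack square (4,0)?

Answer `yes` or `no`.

Op 1: place WQ@(2,3)
Op 2: place BK@(1,1)
Op 3: place WB@(1,0)
Op 4: place BR@(0,1)
Op 5: place WR@(2,0)
Op 6: remove (2,0)
Op 7: place BK@(4,4)
Op 8: remove (0,1)
Op 9: remove (1,0)
Per-piece attacks for W:
  WQ@(2,3): attacks (2,4) (2,2) (2,1) (2,0) (3,3) (4,3) (1,3) (0,3) (3,4) (3,2) (4,1) (1,4) (1,2) (0,1)
W attacks (4,0): no

Answer: no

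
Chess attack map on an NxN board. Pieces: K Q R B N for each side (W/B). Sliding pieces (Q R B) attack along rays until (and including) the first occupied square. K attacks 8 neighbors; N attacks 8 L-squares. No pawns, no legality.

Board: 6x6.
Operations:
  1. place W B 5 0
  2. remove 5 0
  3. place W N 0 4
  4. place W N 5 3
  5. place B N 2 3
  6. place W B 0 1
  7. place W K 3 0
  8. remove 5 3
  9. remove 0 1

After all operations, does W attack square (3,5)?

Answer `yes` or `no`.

Op 1: place WB@(5,0)
Op 2: remove (5,0)
Op 3: place WN@(0,4)
Op 4: place WN@(5,3)
Op 5: place BN@(2,3)
Op 6: place WB@(0,1)
Op 7: place WK@(3,0)
Op 8: remove (5,3)
Op 9: remove (0,1)
Per-piece attacks for W:
  WN@(0,4): attacks (2,5) (1,2) (2,3)
  WK@(3,0): attacks (3,1) (4,0) (2,0) (4,1) (2,1)
W attacks (3,5): no

Answer: no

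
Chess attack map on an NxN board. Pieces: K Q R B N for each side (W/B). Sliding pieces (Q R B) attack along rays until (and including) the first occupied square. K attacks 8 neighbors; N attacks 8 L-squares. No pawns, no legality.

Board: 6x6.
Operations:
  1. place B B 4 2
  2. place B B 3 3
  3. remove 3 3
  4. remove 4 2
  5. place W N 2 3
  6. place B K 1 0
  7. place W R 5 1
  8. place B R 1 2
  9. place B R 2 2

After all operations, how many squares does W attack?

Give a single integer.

Answer: 16

Derivation:
Op 1: place BB@(4,2)
Op 2: place BB@(3,3)
Op 3: remove (3,3)
Op 4: remove (4,2)
Op 5: place WN@(2,3)
Op 6: place BK@(1,0)
Op 7: place WR@(5,1)
Op 8: place BR@(1,2)
Op 9: place BR@(2,2)
Per-piece attacks for W:
  WN@(2,3): attacks (3,5) (4,4) (1,5) (0,4) (3,1) (4,2) (1,1) (0,2)
  WR@(5,1): attacks (5,2) (5,3) (5,4) (5,5) (5,0) (4,1) (3,1) (2,1) (1,1) (0,1)
Union (16 distinct): (0,1) (0,2) (0,4) (1,1) (1,5) (2,1) (3,1) (3,5) (4,1) (4,2) (4,4) (5,0) (5,2) (5,3) (5,4) (5,5)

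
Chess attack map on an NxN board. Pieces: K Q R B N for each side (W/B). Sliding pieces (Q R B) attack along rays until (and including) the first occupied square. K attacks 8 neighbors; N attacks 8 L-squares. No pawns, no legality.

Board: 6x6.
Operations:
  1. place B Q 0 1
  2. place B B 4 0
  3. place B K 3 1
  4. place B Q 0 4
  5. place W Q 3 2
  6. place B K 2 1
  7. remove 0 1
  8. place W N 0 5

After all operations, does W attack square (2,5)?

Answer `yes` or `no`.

Op 1: place BQ@(0,1)
Op 2: place BB@(4,0)
Op 3: place BK@(3,1)
Op 4: place BQ@(0,4)
Op 5: place WQ@(3,2)
Op 6: place BK@(2,1)
Op 7: remove (0,1)
Op 8: place WN@(0,5)
Per-piece attacks for W:
  WN@(0,5): attacks (1,3) (2,4)
  WQ@(3,2): attacks (3,3) (3,4) (3,5) (3,1) (4,2) (5,2) (2,2) (1,2) (0,2) (4,3) (5,4) (4,1) (5,0) (2,3) (1,4) (0,5) (2,1) [ray(0,-1) blocked at (3,1); ray(-1,1) blocked at (0,5); ray(-1,-1) blocked at (2,1)]
W attacks (2,5): no

Answer: no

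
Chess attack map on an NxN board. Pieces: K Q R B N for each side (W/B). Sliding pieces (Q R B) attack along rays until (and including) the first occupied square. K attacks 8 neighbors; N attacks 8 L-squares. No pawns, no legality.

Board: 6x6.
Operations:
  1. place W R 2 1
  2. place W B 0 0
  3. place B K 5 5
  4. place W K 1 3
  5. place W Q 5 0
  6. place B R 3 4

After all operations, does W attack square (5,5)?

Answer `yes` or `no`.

Answer: yes

Derivation:
Op 1: place WR@(2,1)
Op 2: place WB@(0,0)
Op 3: place BK@(5,5)
Op 4: place WK@(1,3)
Op 5: place WQ@(5,0)
Op 6: place BR@(3,4)
Per-piece attacks for W:
  WB@(0,0): attacks (1,1) (2,2) (3,3) (4,4) (5,5) [ray(1,1) blocked at (5,5)]
  WK@(1,3): attacks (1,4) (1,2) (2,3) (0,3) (2,4) (2,2) (0,4) (0,2)
  WR@(2,1): attacks (2,2) (2,3) (2,4) (2,5) (2,0) (3,1) (4,1) (5,1) (1,1) (0,1)
  WQ@(5,0): attacks (5,1) (5,2) (5,3) (5,4) (5,5) (4,0) (3,0) (2,0) (1,0) (0,0) (4,1) (3,2) (2,3) (1,4) (0,5) [ray(0,1) blocked at (5,5); ray(-1,0) blocked at (0,0)]
W attacks (5,5): yes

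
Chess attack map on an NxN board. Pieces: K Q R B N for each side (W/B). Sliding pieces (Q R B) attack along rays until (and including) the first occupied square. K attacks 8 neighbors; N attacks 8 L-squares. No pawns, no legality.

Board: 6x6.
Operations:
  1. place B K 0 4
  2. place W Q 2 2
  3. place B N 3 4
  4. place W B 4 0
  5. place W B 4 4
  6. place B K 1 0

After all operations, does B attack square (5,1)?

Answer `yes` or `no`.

Op 1: place BK@(0,4)
Op 2: place WQ@(2,2)
Op 3: place BN@(3,4)
Op 4: place WB@(4,0)
Op 5: place WB@(4,4)
Op 6: place BK@(1,0)
Per-piece attacks for B:
  BK@(0,4): attacks (0,5) (0,3) (1,4) (1,5) (1,3)
  BK@(1,0): attacks (1,1) (2,0) (0,0) (2,1) (0,1)
  BN@(3,4): attacks (5,5) (1,5) (4,2) (5,3) (2,2) (1,3)
B attacks (5,1): no

Answer: no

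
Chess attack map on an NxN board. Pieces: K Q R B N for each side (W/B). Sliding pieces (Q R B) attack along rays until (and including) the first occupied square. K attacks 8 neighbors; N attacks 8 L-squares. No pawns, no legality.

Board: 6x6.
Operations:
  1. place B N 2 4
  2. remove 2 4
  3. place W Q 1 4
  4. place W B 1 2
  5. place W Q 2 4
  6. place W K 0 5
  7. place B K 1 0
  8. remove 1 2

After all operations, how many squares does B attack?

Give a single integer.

Answer: 5

Derivation:
Op 1: place BN@(2,4)
Op 2: remove (2,4)
Op 3: place WQ@(1,4)
Op 4: place WB@(1,2)
Op 5: place WQ@(2,4)
Op 6: place WK@(0,5)
Op 7: place BK@(1,0)
Op 8: remove (1,2)
Per-piece attacks for B:
  BK@(1,0): attacks (1,1) (2,0) (0,0) (2,1) (0,1)
Union (5 distinct): (0,0) (0,1) (1,1) (2,0) (2,1)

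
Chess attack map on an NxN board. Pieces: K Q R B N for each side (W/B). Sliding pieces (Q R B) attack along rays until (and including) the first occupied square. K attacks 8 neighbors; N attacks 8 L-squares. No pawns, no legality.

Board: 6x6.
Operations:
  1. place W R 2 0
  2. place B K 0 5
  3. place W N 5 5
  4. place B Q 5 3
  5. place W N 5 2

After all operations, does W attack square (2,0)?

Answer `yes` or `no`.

Op 1: place WR@(2,0)
Op 2: place BK@(0,5)
Op 3: place WN@(5,5)
Op 4: place BQ@(5,3)
Op 5: place WN@(5,2)
Per-piece attacks for W:
  WR@(2,0): attacks (2,1) (2,2) (2,3) (2,4) (2,5) (3,0) (4,0) (5,0) (1,0) (0,0)
  WN@(5,2): attacks (4,4) (3,3) (4,0) (3,1)
  WN@(5,5): attacks (4,3) (3,4)
W attacks (2,0): no

Answer: no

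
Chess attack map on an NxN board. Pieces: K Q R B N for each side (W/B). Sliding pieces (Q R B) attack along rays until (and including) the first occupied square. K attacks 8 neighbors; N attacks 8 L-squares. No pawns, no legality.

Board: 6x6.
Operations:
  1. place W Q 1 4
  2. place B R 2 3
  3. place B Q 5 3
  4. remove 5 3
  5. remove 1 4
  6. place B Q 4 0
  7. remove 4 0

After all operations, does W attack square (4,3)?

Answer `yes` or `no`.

Answer: no

Derivation:
Op 1: place WQ@(1,4)
Op 2: place BR@(2,3)
Op 3: place BQ@(5,3)
Op 4: remove (5,3)
Op 5: remove (1,4)
Op 6: place BQ@(4,0)
Op 7: remove (4,0)
Per-piece attacks for W:
W attacks (4,3): no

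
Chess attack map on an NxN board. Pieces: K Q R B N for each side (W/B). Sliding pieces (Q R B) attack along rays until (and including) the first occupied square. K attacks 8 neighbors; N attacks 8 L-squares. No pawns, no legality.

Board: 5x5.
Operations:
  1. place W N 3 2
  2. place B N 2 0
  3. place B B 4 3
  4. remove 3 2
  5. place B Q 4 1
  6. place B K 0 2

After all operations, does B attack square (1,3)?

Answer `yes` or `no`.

Op 1: place WN@(3,2)
Op 2: place BN@(2,0)
Op 3: place BB@(4,3)
Op 4: remove (3,2)
Op 5: place BQ@(4,1)
Op 6: place BK@(0,2)
Per-piece attacks for B:
  BK@(0,2): attacks (0,3) (0,1) (1,2) (1,3) (1,1)
  BN@(2,0): attacks (3,2) (4,1) (1,2) (0,1)
  BQ@(4,1): attacks (4,2) (4,3) (4,0) (3,1) (2,1) (1,1) (0,1) (3,2) (2,3) (1,4) (3,0) [ray(0,1) blocked at (4,3)]
  BB@(4,3): attacks (3,4) (3,2) (2,1) (1,0)
B attacks (1,3): yes

Answer: yes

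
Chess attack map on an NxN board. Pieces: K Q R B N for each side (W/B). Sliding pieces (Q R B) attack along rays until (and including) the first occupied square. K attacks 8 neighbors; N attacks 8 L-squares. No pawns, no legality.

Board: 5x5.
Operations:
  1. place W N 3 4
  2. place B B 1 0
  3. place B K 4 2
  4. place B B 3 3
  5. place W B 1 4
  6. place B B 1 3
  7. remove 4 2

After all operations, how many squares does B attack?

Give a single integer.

Op 1: place WN@(3,4)
Op 2: place BB@(1,0)
Op 3: place BK@(4,2)
Op 4: place BB@(3,3)
Op 5: place WB@(1,4)
Op 6: place BB@(1,3)
Op 7: remove (4,2)
Per-piece attacks for B:
  BB@(1,0): attacks (2,1) (3,2) (4,3) (0,1)
  BB@(1,3): attacks (2,4) (2,2) (3,1) (4,0) (0,4) (0,2)
  BB@(3,3): attacks (4,4) (4,2) (2,4) (2,2) (1,1) (0,0)
Union (14 distinct): (0,0) (0,1) (0,2) (0,4) (1,1) (2,1) (2,2) (2,4) (3,1) (3,2) (4,0) (4,2) (4,3) (4,4)

Answer: 14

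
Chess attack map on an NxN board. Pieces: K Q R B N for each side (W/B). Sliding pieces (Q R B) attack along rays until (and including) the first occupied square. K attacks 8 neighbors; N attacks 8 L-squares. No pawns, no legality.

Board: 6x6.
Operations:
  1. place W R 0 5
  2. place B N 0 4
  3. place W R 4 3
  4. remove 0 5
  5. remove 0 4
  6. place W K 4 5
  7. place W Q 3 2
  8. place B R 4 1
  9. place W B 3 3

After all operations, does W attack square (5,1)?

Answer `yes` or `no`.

Answer: yes

Derivation:
Op 1: place WR@(0,5)
Op 2: place BN@(0,4)
Op 3: place WR@(4,3)
Op 4: remove (0,5)
Op 5: remove (0,4)
Op 6: place WK@(4,5)
Op 7: place WQ@(3,2)
Op 8: place BR@(4,1)
Op 9: place WB@(3,3)
Per-piece attacks for W:
  WQ@(3,2): attacks (3,3) (3,1) (3,0) (4,2) (5,2) (2,2) (1,2) (0,2) (4,3) (4,1) (2,3) (1,4) (0,5) (2,1) (1,0) [ray(0,1) blocked at (3,3); ray(1,1) blocked at (4,3); ray(1,-1) blocked at (4,1)]
  WB@(3,3): attacks (4,4) (5,5) (4,2) (5,1) (2,4) (1,5) (2,2) (1,1) (0,0)
  WR@(4,3): attacks (4,4) (4,5) (4,2) (4,1) (5,3) (3,3) [ray(0,1) blocked at (4,5); ray(0,-1) blocked at (4,1); ray(-1,0) blocked at (3,3)]
  WK@(4,5): attacks (4,4) (5,5) (3,5) (5,4) (3,4)
W attacks (5,1): yes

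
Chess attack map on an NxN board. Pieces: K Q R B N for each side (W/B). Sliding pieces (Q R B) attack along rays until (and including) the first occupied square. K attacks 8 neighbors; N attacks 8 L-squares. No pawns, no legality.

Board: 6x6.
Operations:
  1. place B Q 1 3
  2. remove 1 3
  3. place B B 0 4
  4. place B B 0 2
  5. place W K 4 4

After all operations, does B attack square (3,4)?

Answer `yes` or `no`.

Answer: no

Derivation:
Op 1: place BQ@(1,3)
Op 2: remove (1,3)
Op 3: place BB@(0,4)
Op 4: place BB@(0,2)
Op 5: place WK@(4,4)
Per-piece attacks for B:
  BB@(0,2): attacks (1,3) (2,4) (3,5) (1,1) (2,0)
  BB@(0,4): attacks (1,5) (1,3) (2,2) (3,1) (4,0)
B attacks (3,4): no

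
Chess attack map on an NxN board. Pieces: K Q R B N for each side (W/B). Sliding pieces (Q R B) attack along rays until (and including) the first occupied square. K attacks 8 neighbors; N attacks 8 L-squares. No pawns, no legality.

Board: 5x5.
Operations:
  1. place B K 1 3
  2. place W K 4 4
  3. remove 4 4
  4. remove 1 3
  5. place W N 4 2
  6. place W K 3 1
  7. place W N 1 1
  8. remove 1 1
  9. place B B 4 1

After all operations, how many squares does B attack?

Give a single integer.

Answer: 4

Derivation:
Op 1: place BK@(1,3)
Op 2: place WK@(4,4)
Op 3: remove (4,4)
Op 4: remove (1,3)
Op 5: place WN@(4,2)
Op 6: place WK@(3,1)
Op 7: place WN@(1,1)
Op 8: remove (1,1)
Op 9: place BB@(4,1)
Per-piece attacks for B:
  BB@(4,1): attacks (3,2) (2,3) (1,4) (3,0)
Union (4 distinct): (1,4) (2,3) (3,0) (3,2)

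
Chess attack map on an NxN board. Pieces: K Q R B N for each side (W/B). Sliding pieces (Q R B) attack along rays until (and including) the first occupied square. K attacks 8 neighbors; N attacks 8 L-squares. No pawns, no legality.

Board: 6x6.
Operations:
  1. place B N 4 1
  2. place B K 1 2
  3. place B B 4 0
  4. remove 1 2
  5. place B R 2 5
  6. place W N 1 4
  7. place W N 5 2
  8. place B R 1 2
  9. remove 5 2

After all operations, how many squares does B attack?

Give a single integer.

Answer: 23

Derivation:
Op 1: place BN@(4,1)
Op 2: place BK@(1,2)
Op 3: place BB@(4,0)
Op 4: remove (1,2)
Op 5: place BR@(2,5)
Op 6: place WN@(1,4)
Op 7: place WN@(5,2)
Op 8: place BR@(1,2)
Op 9: remove (5,2)
Per-piece attacks for B:
  BR@(1,2): attacks (1,3) (1,4) (1,1) (1,0) (2,2) (3,2) (4,2) (5,2) (0,2) [ray(0,1) blocked at (1,4)]
  BR@(2,5): attacks (2,4) (2,3) (2,2) (2,1) (2,0) (3,5) (4,5) (5,5) (1,5) (0,5)
  BB@(4,0): attacks (5,1) (3,1) (2,2) (1,3) (0,4)
  BN@(4,1): attacks (5,3) (3,3) (2,2) (2,0)
Union (23 distinct): (0,2) (0,4) (0,5) (1,0) (1,1) (1,3) (1,4) (1,5) (2,0) (2,1) (2,2) (2,3) (2,4) (3,1) (3,2) (3,3) (3,5) (4,2) (4,5) (5,1) (5,2) (5,3) (5,5)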